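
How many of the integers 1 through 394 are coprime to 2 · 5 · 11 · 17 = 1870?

Apply inclusion-exclusion:
197 + 78 + 35 + 23 − 39 − 17 − 11 − 7 − 4 − 2 + 3 + 2 + 1 + 0 − 0 = 259
394 − 259 = 135

135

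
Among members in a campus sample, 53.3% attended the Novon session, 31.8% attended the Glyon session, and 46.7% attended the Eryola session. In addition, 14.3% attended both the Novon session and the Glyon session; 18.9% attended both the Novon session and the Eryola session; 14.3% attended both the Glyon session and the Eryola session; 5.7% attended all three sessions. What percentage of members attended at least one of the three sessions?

Inclusion–exclusion gives
P(union) = 53.3 + 31.8 + 46.7 − 14.3 − 18.9 − 14.3 + 5.7 = 90.0%

90.0%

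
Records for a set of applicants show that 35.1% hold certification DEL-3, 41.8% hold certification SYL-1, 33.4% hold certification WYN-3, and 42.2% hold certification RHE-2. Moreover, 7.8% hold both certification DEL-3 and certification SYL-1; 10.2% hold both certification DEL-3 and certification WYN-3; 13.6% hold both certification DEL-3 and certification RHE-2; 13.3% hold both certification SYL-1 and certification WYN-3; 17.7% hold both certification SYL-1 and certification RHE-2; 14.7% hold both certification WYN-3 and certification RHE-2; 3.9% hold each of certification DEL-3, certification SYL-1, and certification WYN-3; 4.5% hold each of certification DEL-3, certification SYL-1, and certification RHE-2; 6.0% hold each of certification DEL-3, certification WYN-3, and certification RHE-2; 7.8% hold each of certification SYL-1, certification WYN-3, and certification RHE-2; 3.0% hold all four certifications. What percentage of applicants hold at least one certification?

Inclusion–exclusion gives
P(≥1) = 35.1 + 41.8 + 33.4 + 42.2 − 7.8 − 10.2 − 13.6 − 13.3 − 17.7 − 14.7 + 3.9 + 4.5 + 6.0 + 7.8 − 3.0 = 94.4%

94.4%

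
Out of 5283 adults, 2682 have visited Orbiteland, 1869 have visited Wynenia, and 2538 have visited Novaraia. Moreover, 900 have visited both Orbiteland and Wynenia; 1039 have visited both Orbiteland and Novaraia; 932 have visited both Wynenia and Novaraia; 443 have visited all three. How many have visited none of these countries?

|at least one| = 2682 + 1869 + 2538 − 900 − 1039 − 932 + 443 = 4661
None: 5283 − 4661 = 622

622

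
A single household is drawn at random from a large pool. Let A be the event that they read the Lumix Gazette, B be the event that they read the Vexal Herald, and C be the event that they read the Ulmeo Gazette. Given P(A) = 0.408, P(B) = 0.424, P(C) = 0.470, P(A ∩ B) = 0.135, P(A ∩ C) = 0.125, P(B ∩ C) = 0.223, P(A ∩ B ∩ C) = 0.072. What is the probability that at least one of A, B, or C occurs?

0.891

Inclusion–exclusion gives
P(A ∪ B ∪ C) = 0.408 + 0.424 + 0.470 − 0.135 − 0.125 − 0.223 + 0.072 = 0.891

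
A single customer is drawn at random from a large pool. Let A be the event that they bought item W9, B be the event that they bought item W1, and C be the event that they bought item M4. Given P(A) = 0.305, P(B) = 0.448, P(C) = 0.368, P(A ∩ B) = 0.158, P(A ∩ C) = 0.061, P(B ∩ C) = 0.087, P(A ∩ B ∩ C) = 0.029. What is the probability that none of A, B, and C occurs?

0.156

Inclusion–exclusion gives
P(A ∪ B ∪ C) = 0.305 + 0.448 + 0.368 − 0.158 − 0.061 − 0.087 + 0.029 = 0.844
P(none) = 1 − 0.844 = 0.156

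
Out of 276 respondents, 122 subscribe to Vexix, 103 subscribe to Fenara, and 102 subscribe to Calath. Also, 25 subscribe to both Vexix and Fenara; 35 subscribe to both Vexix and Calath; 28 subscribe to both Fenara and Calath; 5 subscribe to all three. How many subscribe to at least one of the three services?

By inclusion-exclusion,
|union| = 122 + 103 + 102 − 25 − 35 − 28 + 5 = 244

244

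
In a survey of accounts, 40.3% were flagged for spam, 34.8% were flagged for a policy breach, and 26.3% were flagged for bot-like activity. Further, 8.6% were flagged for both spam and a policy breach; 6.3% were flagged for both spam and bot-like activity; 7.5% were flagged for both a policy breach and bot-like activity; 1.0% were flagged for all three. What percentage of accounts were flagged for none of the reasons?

P(union) = 40.3 + 34.8 + 26.3 − 8.6 − 6.3 − 7.5 + 1.0 = 80.0%
P(none) = 100% − 80.0% = 20.0%

20.0%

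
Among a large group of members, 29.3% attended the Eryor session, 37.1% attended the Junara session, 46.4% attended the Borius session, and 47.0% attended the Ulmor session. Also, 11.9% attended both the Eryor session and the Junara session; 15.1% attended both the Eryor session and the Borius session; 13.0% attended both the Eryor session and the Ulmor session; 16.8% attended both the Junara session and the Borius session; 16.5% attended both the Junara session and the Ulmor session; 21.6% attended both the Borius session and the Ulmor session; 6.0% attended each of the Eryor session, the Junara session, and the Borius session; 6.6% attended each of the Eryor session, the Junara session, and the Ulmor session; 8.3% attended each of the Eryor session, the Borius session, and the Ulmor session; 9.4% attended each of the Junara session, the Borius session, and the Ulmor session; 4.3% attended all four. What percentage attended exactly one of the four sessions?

Using the inclusion–exclusion count for exactly one event:
P(exactly one) = 29.3 + 37.1 + 46.4 + 47.0 − 2·11.9 − 2·15.1 − 2·13.0 − 2·16.8 − 2·16.5 − 2·21.6 + 3·6.0 + 3·6.6 + 3·8.3 + 3·9.4 − 4·4.3 = 43.7%

43.7%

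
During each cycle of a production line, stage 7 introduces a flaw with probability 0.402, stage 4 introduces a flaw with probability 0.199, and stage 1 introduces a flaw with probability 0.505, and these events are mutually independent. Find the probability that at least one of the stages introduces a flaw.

0.76289599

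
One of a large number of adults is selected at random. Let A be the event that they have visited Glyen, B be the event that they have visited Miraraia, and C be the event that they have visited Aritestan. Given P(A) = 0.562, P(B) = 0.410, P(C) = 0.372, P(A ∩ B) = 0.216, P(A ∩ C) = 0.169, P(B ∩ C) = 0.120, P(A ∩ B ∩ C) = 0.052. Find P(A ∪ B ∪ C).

0.891

By inclusion-exclusion,
P(A ∪ B ∪ C) = 0.562 + 0.410 + 0.372 − 0.216 − 0.169 − 0.120 + 0.052 = 0.891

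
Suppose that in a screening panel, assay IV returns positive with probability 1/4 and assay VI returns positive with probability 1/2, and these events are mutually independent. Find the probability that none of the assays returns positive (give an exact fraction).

P(none) = (1 − 1/4) × (1 − 1/2) = 3/4 × 1/2 = 3/8

3/8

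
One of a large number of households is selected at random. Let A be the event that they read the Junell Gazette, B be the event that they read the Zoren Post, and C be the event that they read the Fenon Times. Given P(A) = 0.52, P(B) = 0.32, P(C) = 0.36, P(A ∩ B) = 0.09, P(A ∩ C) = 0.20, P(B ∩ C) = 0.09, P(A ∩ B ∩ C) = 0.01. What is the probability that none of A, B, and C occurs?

0.17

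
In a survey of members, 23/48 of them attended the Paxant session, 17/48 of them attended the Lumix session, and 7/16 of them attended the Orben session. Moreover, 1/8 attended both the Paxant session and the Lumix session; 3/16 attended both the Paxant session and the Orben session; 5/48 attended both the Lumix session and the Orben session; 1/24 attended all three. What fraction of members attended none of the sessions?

P(union) = 23/48 + 17/48 + 7/16 − 1/8 − 3/16 − 5/48 + 1/24 = 43/48
P(none) = 1 − 43/48 = 5/48

5/48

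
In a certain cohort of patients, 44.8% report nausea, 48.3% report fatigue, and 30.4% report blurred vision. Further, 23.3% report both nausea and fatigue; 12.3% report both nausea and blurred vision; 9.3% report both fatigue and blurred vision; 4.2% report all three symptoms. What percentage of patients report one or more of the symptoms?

P(at least one) = 44.8 + 48.3 + 30.4 − 23.3 − 12.3 − 9.3 + 4.2 = 82.8%

82.8%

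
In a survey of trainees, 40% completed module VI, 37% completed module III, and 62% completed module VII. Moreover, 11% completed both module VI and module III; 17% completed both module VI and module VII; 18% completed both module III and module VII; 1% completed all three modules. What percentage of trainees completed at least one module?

94%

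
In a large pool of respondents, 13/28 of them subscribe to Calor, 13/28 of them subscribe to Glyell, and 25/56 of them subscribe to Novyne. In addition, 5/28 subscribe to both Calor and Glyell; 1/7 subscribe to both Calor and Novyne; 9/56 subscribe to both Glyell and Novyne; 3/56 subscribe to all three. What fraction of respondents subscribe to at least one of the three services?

By inclusion–exclusion:
P(union) = 13/28 + 13/28 + 25/56 − 5/28 − 1/7 − 9/56 + 3/56 = 53/56

53/56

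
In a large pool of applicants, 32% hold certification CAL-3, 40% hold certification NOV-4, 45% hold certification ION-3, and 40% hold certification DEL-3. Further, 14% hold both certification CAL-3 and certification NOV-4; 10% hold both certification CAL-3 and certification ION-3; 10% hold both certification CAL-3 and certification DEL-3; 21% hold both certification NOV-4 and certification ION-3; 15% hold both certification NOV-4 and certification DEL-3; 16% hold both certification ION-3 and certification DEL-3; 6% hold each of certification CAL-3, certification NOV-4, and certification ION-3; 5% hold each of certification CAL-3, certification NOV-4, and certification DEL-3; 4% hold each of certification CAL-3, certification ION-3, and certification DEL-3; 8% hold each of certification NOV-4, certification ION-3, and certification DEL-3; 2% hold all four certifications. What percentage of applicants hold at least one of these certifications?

P(≥1) = 32 + 40 + 45 + 40 − 14 − 10 − 10 − 21 − 15 − 16 + 6 + 5 + 4 + 8 − 2 = 92%

92%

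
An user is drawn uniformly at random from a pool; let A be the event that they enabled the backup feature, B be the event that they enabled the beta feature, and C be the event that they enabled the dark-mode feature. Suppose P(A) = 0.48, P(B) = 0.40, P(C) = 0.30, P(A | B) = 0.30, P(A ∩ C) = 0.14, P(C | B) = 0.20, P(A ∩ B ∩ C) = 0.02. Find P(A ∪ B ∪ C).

0.86

P(A ∩ B) = P(B)·P(A|B) = 0.40 × 0.30 = 0.12
P(B ∩ C) = P(B)·P(C|B) = 0.40 × 0.20 = 0.08
By inclusion-exclusion,
P(A ∪ B ∪ C) = 0.48 + 0.40 + 0.30 − 0.12 − 0.14 − 0.08 + 0.02 = 0.86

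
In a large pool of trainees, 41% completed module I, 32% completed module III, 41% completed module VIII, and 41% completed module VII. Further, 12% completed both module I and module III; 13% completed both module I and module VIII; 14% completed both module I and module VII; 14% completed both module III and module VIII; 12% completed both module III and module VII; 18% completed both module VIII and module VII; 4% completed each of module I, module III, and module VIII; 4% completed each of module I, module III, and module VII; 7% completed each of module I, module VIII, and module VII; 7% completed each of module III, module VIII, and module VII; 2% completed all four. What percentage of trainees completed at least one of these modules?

92%

Apply inclusion-exclusion:
P(union) = 41 + 32 + 41 + 41 − 12 − 13 − 14 − 14 − 12 − 18 + 4 + 4 + 7 + 7 − 2 = 92%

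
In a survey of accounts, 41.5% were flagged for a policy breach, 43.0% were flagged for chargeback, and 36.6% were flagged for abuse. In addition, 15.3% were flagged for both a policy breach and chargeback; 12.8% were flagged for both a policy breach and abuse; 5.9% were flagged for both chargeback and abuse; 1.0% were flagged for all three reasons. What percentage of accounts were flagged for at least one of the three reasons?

P(≥1) = 41.5 + 43.0 + 36.6 − 15.3 − 12.8 − 5.9 + 1.0 = 88.1%

88.1%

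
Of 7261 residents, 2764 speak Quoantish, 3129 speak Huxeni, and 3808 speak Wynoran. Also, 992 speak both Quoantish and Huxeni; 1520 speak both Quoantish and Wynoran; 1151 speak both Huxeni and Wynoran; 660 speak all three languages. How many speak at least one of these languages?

|at least one| = 2764 + 3129 + 3808 − 992 − 1520 − 1151 + 660 = 6698

6698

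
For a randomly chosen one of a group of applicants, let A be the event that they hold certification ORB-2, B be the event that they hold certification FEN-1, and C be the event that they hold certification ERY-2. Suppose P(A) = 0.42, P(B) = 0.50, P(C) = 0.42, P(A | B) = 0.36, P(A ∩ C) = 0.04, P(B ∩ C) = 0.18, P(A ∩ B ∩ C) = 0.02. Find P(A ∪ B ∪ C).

P(A ∩ B) = P(B)·P(A|B) = 0.50 × 0.36 = 0.18
Apply inclusion-exclusion:
P(A ∪ B ∪ C) = 0.42 + 0.50 + 0.42 − 0.18 − 0.04 − 0.18 + 0.02 = 0.96

0.96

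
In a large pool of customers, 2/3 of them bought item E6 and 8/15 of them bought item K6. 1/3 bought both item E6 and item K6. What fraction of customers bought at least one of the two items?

13/15

By inclusion-exclusion,
P(union) = 2/3 + 8/15 − 1/3 = 13/15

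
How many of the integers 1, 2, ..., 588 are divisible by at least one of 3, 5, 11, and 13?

324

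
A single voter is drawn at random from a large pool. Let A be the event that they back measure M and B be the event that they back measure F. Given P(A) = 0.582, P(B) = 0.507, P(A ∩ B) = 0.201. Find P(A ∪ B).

0.888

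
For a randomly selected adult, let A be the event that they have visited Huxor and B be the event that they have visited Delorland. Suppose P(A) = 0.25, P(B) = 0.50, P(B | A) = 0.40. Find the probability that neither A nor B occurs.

0.35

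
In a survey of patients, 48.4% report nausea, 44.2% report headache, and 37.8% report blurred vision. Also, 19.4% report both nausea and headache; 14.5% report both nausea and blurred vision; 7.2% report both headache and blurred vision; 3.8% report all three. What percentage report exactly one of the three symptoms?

By inclusion–exclusion (exactly-one form):
P(exactly one) = 48.4 + 44.2 + 37.8 − 2·19.4 − 2·14.5 − 2·7.2 + 3·3.8 = 59.6%

59.6%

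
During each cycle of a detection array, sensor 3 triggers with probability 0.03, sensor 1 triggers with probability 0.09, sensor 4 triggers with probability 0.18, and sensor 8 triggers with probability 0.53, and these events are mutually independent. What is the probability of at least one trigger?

0.65980742

Independence gives P(none) = ∏(1 − pᵢ).
P(none) = (1 − 0.03) × (1 − 0.09) × (1 − 0.18) × (1 − 0.53) = 0.97 × 0.91 × 0.82 × 0.47 = 0.34019258
P(at least one) = 1 − 0.34019258 = 0.65980742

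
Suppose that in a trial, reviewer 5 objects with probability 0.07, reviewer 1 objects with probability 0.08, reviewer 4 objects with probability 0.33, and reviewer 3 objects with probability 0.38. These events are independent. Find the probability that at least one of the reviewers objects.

0.64458376

Since the events are independent, P(none) is the product of the individual non-occurrence probabilities.
P(none) = (1 − 0.07) × (1 − 0.08) × (1 − 0.33) × (1 − 0.38) = 0.93 × 0.92 × 0.67 × 0.62 = 0.35541624
P(at least one) = 1 − 0.35541624 = 0.64458376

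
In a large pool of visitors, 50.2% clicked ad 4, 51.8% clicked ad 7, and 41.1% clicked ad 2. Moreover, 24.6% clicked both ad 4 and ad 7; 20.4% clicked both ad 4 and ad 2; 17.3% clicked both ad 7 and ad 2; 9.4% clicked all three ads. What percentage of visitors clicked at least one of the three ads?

By inclusion-exclusion,
P(union) = 50.2 + 51.8 + 41.1 − 24.6 − 20.4 − 17.3 + 9.4 = 90.2%

90.2%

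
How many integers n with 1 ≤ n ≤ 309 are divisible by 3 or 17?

103 + 18 − 6 = 115

115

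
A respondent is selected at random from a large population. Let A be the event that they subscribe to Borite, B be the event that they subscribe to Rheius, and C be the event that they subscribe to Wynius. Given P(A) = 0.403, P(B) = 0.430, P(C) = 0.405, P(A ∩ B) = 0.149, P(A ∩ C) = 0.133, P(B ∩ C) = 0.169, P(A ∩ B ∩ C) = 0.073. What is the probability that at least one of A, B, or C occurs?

Apply inclusion-exclusion:
P(A ∪ B ∪ C) = 0.403 + 0.430 + 0.405 − 0.149 − 0.133 − 0.169 + 0.073 = 0.860

0.860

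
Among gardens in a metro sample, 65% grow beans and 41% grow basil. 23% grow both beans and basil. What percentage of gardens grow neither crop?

17%

By inclusion–exclusion:
P(≥1) = 65 + 41 − 23 = 83%
P(none) = 100% − 83% = 17%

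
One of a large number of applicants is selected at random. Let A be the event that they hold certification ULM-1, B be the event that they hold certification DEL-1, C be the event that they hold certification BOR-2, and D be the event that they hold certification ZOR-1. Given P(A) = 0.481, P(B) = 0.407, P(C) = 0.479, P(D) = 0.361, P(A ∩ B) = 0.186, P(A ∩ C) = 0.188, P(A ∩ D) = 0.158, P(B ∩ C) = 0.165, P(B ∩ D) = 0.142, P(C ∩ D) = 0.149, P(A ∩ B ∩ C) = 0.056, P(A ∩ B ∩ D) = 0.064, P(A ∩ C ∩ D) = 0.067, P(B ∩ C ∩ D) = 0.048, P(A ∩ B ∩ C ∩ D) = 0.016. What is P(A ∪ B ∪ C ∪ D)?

0.959

P(A ∪ B ∪ C ∪ D) = 0.481 + 0.407 + 0.479 + 0.361 − 0.186 − 0.188 − 0.158 − 0.165 − 0.142 − 0.149 + 0.056 + 0.064 + 0.067 + 0.048 − 0.016 = 0.959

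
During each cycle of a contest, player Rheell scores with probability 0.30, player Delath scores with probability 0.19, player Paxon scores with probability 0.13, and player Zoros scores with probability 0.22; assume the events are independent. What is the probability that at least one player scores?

Since the events are independent, P(none) is the product of the individual non-occurrence probabilities.
P(none) = (1 − 0.30) × (1 − 0.19) × (1 − 0.13) × (1 − 0.22) = 0.70 × 0.81 × 0.87 × 0.78 = 0.3847662
P(at least one) = 1 − 0.3847662 = 0.6152338

0.6152338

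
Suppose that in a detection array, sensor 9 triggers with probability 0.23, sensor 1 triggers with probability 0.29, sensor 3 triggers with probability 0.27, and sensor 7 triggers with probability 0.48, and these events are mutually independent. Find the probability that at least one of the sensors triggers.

0.79247268

P(none) = (1 − 0.23) × (1 − 0.29) × (1 − 0.27) × (1 − 0.48) = 0.77 × 0.71 × 0.73 × 0.52 = 0.20752732
P(at least one) = 1 − 0.20752732 = 0.79247268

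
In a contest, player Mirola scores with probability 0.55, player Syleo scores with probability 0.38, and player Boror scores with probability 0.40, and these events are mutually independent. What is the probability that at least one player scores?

0.8326

Since the events are independent, P(none) is the product of the individual non-occurrence probabilities.
P(none) = (1 − 0.55) × (1 − 0.38) × (1 − 0.40) = 0.45 × 0.62 × 0.60 = 0.1674
P(at least one) = 1 − 0.1674 = 0.8326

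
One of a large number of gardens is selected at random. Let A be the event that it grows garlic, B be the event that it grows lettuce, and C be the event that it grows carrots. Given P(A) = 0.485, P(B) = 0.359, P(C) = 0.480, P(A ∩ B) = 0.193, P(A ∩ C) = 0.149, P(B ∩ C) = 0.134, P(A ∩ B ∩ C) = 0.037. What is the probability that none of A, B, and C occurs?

0.115

Apply inclusion-exclusion:
P(A ∪ B ∪ C) = 0.485 + 0.359 + 0.480 − 0.193 − 0.149 − 0.134 + 0.037 = 0.885
P(none) = 1 − 0.885 = 0.115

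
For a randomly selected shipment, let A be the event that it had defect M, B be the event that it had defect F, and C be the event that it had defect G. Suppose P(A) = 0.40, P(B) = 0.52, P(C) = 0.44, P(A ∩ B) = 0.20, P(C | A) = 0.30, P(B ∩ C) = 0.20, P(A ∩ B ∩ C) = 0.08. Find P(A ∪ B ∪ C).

0.92

P(A ∩ C) = P(A)·P(C|A) = 0.40 × 0.30 = 0.12
By inclusion-exclusion,
P(A ∪ B ∪ C) = 0.40 + 0.52 + 0.44 − 0.20 − 0.12 − 0.20 + 0.08 = 0.92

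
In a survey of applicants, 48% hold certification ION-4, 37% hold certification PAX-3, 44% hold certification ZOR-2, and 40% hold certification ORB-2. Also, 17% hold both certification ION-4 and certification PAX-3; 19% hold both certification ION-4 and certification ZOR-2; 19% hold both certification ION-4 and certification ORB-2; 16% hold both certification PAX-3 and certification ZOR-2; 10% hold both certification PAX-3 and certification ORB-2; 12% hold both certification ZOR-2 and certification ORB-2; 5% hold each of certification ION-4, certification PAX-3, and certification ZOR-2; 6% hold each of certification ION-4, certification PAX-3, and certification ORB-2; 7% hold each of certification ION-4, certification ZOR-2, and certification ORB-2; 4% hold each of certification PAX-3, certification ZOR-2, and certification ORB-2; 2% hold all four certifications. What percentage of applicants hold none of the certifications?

4%

P(union) = 48 + 37 + 44 + 40 − 17 − 19 − 19 − 16 − 10 − 12 + 5 + 6 + 7 + 4 − 2 = 96%
P(none) = 100% − 96% = 4%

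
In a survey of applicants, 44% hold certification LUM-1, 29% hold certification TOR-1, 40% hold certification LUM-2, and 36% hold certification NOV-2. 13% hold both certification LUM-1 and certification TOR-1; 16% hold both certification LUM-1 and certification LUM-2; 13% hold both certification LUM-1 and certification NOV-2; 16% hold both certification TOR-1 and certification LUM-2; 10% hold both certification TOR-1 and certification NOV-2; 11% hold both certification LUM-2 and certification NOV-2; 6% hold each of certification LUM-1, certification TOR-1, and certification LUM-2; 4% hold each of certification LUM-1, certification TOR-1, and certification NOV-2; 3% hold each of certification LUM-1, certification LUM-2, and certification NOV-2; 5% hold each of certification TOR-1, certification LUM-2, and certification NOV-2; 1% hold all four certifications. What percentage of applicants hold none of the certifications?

13%

By inclusion–exclusion:
P(≥1) = 44 + 29 + 40 + 36 − 13 − 16 − 13 − 16 − 10 − 11 + 6 + 4 + 3 + 5 − 1 = 87%
P(none) = 100% − 87% = 13%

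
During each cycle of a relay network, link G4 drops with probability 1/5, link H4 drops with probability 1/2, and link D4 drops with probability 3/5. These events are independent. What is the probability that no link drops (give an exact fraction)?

4/25

P(none) = (1 − 1/5) × (1 − 1/2) × (1 − 3/5) = 4/5 × 1/2 × 2/5 = 4/25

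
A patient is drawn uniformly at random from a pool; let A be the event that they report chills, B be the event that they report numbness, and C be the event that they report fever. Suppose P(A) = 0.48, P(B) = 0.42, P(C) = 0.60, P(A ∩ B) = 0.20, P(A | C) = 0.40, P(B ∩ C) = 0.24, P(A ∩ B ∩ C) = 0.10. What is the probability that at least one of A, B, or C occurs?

0.92

P(A ∩ C) = P(C)·P(A|C) = 0.60 × 0.40 = 0.24
P(A ∪ B ∪ C) = 0.48 + 0.42 + 0.60 − 0.20 − 0.24 − 0.24 + 0.10 = 0.92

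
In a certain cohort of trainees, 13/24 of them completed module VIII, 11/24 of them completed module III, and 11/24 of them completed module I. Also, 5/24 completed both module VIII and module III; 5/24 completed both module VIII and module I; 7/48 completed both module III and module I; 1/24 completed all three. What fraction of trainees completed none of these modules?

Apply inclusion-exclusion:
P(union) = 13/24 + 11/24 + 11/24 − 5/24 − 5/24 − 7/48 + 1/24 = 15/16
P(none) = 1 − 15/16 = 1/16

1/16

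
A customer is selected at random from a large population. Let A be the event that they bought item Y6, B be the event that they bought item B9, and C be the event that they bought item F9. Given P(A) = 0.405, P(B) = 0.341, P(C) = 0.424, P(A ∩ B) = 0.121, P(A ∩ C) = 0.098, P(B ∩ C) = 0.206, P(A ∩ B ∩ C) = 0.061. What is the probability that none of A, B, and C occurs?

P(A ∪ B ∪ C) = 0.405 + 0.341 + 0.424 − 0.121 − 0.098 − 0.206 + 0.061 = 0.806
P(none) = 1 − 0.806 = 0.194

0.194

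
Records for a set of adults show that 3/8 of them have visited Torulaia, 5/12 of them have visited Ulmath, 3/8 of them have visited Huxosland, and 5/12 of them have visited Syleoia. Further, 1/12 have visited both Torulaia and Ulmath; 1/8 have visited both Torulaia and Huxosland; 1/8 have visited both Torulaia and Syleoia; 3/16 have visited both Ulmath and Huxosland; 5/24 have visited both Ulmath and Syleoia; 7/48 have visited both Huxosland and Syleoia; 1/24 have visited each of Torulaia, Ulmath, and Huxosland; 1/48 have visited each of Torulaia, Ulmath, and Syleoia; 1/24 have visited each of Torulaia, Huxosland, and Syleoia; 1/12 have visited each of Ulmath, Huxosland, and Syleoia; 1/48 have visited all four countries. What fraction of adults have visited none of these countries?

Apply inclusion-exclusion:
P(≥1) = 3/8 + 5/12 + 3/8 + 5/12 − 1/12 − 1/8 − 1/8 − 3/16 − 5/24 − 7/48 + 1/24 + 1/48 + 1/24 + 1/12 − 1/48 = 7/8
P(none) = 1 − 7/8 = 1/8

1/8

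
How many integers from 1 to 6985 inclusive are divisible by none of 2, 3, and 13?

2150

By inclusion-exclusion,
⌊6985/2⌋ + ⌊6985/3⌋ + ⌊6985/13⌋ − ⌊6985/6⌋ − ⌊6985/26⌋ − ⌊6985/39⌋ + ⌊6985/78⌋ = 3492 + 2328 + 537 − 1164 − 268 − 179 + 89 = 4835
6985 − 4835 = 2150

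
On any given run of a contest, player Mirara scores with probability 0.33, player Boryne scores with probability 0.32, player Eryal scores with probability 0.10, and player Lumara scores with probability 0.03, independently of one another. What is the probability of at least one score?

0.6022612

Independence gives P(none) = ∏(1 − pᵢ).
P(none) = (1 − 0.33) × (1 − 0.32) × (1 − 0.10) × (1 − 0.03) = 0.67 × 0.68 × 0.90 × 0.97 = 0.3977388
P(at least one) = 1 − 0.3977388 = 0.6022612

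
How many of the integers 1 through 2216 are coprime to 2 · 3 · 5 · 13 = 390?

⌊2216/2⌋ + ⌊2216/3⌋ + ⌊2216/5⌋ + ⌊2216/13⌋ − ⌊2216/6⌋ − ⌊2216/10⌋ − ⌊2216/26⌋ − ⌊2216/15⌋ − ⌊2216/39⌋ − ⌊2216/65⌋ + ⌊2216/30⌋ + ⌊2216/78⌋ + ⌊2216/130⌋ + ⌊2216/195⌋ − ⌊2216/390⌋ = 1108 + 738 + 443 + 170 − 369 − 221 − 85 − 147 − 56 − 34 + 73 + 28 + 17 + 11 − 5 = 1671
2216 − 1671 = 545

545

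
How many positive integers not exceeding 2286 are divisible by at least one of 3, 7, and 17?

1057

Using inclusion–exclusion:
⌊2286/3⌋ + ⌊2286/7⌋ + ⌊2286/17⌋ − ⌊2286/21⌋ − ⌊2286/51⌋ − ⌊2286/119⌋ + ⌊2286/357⌋ = 762 + 326 + 134 − 108 − 44 − 19 + 6 = 1057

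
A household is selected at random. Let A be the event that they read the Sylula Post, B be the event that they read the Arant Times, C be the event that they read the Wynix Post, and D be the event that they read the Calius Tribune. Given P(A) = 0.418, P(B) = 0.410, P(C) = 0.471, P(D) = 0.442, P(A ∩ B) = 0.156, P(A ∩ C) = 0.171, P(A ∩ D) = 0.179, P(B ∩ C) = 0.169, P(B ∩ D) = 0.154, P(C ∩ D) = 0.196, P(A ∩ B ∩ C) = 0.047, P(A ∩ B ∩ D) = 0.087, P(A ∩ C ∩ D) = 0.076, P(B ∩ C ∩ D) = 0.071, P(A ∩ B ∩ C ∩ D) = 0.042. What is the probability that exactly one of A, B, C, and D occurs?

By inclusion–exclusion (exactly-one form):
P(exactly one) = 0.418 + 0.410 + 0.471 + 0.442 − 2·0.156 − 2·0.171 − 2·0.179 − 2·0.169 − 2·0.154 − 2·0.196 + 3·0.047 + 3·0.087 + 3·0.076 + 3·0.071 − 4·0.042 = 0.366

0.366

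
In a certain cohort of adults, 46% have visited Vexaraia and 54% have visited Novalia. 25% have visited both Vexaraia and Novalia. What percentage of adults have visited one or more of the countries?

By inclusion–exclusion:
P(union) = 46 + 54 − 25 = 75%

75%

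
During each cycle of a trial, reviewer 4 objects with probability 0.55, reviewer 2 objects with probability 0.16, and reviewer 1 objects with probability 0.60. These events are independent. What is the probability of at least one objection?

P(none) = (1 − 0.55) × (1 − 0.16) × (1 − 0.60) = 0.45 × 0.84 × 0.40 = 0.1512
P(at least one) = 1 − 0.1512 = 0.8488

0.8488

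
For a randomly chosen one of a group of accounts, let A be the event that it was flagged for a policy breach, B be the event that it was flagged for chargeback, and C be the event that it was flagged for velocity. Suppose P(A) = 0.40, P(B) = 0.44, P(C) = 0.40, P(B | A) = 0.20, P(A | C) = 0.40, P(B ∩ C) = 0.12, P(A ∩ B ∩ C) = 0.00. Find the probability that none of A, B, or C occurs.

0.12

P(A ∩ B) = P(A)·P(B|A) = 0.40 × 0.20 = 0.08
P(A ∩ C) = P(C)·P(A|C) = 0.40 × 0.40 = 0.16
By inclusion–exclusion:
P(A ∪ B ∪ C) = 0.40 + 0.44 + 0.40 − 0.08 − 0.16 − 0.12 + 0.00 = 0.88
P(none) = 1 − 0.88 = 0.12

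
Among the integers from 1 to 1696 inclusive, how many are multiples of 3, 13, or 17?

⌊1696/3⌋ + ⌊1696/13⌋ + ⌊1696/17⌋ − ⌊1696/39⌋ − ⌊1696/51⌋ − ⌊1696/221⌋ + ⌊1696/663⌋ = 565 + 130 + 99 − 43 − 33 − 7 + 2 = 713

713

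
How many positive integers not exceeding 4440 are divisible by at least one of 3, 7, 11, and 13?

2312

floor(4440/3) + floor(4440/7) + floor(4440/11) + floor(4440/13) − floor(4440/21) − floor(4440/33) − floor(4440/39) − floor(4440/77) − floor(4440/91) − floor(4440/143) + floor(4440/231) + floor(4440/273) + floor(4440/429) + floor(4440/1001) − floor(4440/3003) = 1480 + 634 + 403 + 341 − 211 − 134 − 113 − 57 − 48 − 31 + 19 + 16 + 10 + 4 − 1 = 2312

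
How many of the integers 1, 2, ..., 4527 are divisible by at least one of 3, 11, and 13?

1994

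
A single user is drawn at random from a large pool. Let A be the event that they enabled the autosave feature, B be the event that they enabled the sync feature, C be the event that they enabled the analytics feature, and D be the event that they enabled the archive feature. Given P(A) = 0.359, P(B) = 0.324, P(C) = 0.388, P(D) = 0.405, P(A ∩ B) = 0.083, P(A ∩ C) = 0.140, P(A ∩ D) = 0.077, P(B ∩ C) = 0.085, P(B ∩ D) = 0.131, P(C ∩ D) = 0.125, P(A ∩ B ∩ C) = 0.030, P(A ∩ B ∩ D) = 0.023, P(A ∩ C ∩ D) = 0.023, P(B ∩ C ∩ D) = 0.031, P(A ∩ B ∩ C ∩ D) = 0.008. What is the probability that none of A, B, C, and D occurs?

0.066

Apply inclusion-exclusion:
P(A ∪ B ∪ C ∪ D) = 0.359 + 0.324 + 0.388 + 0.405 − 0.083 − 0.140 − 0.077 − 0.085 − 0.131 − 0.125 + 0.030 + 0.023 + 0.023 + 0.031 − 0.008 = 0.934
P(none) = 1 − 0.934 = 0.066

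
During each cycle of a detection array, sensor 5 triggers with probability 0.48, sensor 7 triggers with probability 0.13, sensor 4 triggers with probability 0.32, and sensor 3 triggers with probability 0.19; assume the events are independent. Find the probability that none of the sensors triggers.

0.24918192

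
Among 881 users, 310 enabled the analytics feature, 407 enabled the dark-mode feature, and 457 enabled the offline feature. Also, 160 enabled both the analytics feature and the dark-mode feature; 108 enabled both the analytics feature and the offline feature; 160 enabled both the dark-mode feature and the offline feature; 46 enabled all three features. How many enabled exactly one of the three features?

456

N(exactly one) = 310 + 407 + 457 − 2·160 − 2·108 − 2·160 + 3·46 = 456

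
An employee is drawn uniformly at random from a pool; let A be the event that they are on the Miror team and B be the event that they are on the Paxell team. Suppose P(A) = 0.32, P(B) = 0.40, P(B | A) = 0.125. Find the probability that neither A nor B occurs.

P(A ∩ B) = P(A)·P(B|A) = 0.32 × 0.125 = 0.04
Using inclusion–exclusion:
P(A ∪ B) = 0.32 + 0.40 − 0.04 = 0.68
P(none) = 1 − 0.68 = 0.32

0.32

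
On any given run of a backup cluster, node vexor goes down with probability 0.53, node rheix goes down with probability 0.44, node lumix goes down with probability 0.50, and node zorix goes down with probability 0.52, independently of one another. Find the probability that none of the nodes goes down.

P(none) = (1 − 0.53) × (1 − 0.44) × (1 − 0.50) × (1 − 0.52) = 0.47 × 0.56 × 0.50 × 0.48 = 0.063168

0.063168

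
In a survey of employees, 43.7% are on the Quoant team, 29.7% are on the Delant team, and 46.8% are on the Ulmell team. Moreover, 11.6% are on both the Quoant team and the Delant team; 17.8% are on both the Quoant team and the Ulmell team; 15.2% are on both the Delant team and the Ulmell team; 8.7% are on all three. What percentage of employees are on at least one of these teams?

By inclusion–exclusion:
P(at least one) = 43.7 + 29.7 + 46.8 − 11.6 − 17.8 − 15.2 + 8.7 = 84.3%

84.3%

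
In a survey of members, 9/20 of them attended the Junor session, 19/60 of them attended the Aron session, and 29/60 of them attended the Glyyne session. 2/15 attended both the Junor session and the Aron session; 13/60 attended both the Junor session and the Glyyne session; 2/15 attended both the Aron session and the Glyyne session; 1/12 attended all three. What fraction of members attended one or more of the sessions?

17/20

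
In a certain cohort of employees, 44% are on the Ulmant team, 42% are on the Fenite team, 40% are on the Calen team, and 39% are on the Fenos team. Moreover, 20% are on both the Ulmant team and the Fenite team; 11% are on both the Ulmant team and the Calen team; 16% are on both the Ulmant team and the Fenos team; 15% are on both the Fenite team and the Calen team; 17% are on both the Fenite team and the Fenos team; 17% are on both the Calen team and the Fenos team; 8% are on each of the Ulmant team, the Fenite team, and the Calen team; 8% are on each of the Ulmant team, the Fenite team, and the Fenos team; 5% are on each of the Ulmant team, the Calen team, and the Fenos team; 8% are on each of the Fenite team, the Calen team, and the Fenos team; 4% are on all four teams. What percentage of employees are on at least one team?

P(union) = 44 + 42 + 40 + 39 − 20 − 11 − 16 − 15 − 17 − 17 + 8 + 8 + 5 + 8 − 4 = 94%

94%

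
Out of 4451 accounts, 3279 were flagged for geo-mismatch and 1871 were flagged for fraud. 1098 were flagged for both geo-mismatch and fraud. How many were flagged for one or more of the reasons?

By inclusion–exclusion:
|union| = 3279 + 1871 − 1098 = 4052

4052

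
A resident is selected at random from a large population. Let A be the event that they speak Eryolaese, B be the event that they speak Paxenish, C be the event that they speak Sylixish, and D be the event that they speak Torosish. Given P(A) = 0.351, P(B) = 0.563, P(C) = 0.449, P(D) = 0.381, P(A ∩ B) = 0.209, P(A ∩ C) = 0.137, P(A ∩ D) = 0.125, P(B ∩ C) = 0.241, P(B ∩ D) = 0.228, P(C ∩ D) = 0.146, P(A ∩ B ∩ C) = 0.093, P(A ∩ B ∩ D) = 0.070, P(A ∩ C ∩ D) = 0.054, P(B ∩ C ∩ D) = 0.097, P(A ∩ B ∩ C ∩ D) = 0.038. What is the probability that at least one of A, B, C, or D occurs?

Using inclusion–exclusion:
P(A ∪ B ∪ C ∪ D) = 0.351 + 0.563 + 0.449 + 0.381 − 0.209 − 0.137 − 0.125 − 0.241 − 0.228 − 0.146 + 0.093 + 0.070 + 0.054 + 0.097 − 0.038 = 0.934

0.934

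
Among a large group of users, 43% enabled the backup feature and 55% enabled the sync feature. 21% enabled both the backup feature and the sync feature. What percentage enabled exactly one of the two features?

P(exactly one) = 43 + 55 − 2·21 = 56%

56%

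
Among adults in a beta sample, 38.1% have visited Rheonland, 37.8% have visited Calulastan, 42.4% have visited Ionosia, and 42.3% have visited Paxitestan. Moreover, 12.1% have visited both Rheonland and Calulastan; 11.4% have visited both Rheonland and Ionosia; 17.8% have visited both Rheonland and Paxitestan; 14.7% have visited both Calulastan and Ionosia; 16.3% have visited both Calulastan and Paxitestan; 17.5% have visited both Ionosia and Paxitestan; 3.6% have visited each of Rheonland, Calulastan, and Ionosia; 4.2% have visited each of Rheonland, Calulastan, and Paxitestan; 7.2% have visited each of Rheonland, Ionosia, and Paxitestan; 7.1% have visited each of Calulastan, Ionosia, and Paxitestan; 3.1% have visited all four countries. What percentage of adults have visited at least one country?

Inclusion–exclusion gives
P(union) = 38.1 + 37.8 + 42.4 + 42.3 − 12.1 − 11.4 − 17.8 − 14.7 − 16.3 − 17.5 + 3.6 + 4.2 + 7.2 + 7.1 − 3.1 = 89.8%

89.8%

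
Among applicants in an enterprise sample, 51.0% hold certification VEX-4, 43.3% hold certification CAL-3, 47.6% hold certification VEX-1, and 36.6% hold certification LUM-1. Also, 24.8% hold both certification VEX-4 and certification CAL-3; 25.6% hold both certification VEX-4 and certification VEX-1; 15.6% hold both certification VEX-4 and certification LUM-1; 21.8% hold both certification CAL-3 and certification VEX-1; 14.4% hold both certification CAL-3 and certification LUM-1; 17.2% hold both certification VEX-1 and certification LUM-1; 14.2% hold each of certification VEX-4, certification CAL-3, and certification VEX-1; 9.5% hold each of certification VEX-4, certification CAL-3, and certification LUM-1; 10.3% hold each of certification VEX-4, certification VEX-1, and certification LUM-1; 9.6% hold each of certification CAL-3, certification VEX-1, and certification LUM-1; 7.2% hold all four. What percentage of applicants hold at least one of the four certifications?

95.5%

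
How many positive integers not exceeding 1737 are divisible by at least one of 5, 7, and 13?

Apply inclusion-exclusion:
347 + 248 + 133 − 49 − 26 − 19 + 3 = 637

637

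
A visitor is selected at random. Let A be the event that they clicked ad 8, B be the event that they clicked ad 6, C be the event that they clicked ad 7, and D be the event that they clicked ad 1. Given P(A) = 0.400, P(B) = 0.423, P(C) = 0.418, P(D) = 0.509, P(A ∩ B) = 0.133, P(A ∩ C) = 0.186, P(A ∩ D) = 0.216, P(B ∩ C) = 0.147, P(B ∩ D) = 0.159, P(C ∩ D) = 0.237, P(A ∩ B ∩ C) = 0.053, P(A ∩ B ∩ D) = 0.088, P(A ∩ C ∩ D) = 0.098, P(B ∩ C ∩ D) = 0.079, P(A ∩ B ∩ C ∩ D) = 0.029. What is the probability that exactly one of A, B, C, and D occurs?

P(exactly one) = 0.400 + 0.423 + 0.418 + 0.509 − 2·0.133 − 2·0.186 − 2·0.216 − 2·0.147 − 2·0.159 − 2·0.237 + 3·0.053 + 3·0.088 + 3·0.098 + 3·0.079 − 4·0.029 = 0.432

0.432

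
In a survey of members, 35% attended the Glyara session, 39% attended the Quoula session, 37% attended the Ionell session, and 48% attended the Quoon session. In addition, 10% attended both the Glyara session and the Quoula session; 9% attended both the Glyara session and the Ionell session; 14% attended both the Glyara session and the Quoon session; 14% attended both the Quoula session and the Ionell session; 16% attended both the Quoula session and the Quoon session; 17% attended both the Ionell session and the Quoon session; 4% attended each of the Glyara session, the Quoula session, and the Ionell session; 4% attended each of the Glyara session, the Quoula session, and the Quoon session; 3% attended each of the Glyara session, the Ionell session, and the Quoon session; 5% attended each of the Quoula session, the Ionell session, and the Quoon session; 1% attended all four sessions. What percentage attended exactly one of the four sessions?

Using the inclusion–exclusion count for exactly one event:
P(exactly one) = 35 + 39 + 37 + 48 − 2·10 − 2·9 − 2·14 − 2·14 − 2·16 − 2·17 + 3·4 + 3·4 + 3·3 + 3·5 − 4·1 = 43%

43%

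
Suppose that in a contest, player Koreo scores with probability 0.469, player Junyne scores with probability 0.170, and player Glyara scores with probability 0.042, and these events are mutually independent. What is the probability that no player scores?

0.42221934

Since the events are independent, P(none) is the product of the individual non-occurrence probabilities.
P(none) = (1 − 0.469) × (1 − 0.170) × (1 − 0.042) = 0.531 × 0.830 × 0.958 = 0.42221934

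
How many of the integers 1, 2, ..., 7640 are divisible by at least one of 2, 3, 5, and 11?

3820 + 2546 + 1528 + 694 − 1273 − 764 − 347 − 509 − 231 − 138 + 254 + 115 + 69 + 46 − 23 = 5787

5787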